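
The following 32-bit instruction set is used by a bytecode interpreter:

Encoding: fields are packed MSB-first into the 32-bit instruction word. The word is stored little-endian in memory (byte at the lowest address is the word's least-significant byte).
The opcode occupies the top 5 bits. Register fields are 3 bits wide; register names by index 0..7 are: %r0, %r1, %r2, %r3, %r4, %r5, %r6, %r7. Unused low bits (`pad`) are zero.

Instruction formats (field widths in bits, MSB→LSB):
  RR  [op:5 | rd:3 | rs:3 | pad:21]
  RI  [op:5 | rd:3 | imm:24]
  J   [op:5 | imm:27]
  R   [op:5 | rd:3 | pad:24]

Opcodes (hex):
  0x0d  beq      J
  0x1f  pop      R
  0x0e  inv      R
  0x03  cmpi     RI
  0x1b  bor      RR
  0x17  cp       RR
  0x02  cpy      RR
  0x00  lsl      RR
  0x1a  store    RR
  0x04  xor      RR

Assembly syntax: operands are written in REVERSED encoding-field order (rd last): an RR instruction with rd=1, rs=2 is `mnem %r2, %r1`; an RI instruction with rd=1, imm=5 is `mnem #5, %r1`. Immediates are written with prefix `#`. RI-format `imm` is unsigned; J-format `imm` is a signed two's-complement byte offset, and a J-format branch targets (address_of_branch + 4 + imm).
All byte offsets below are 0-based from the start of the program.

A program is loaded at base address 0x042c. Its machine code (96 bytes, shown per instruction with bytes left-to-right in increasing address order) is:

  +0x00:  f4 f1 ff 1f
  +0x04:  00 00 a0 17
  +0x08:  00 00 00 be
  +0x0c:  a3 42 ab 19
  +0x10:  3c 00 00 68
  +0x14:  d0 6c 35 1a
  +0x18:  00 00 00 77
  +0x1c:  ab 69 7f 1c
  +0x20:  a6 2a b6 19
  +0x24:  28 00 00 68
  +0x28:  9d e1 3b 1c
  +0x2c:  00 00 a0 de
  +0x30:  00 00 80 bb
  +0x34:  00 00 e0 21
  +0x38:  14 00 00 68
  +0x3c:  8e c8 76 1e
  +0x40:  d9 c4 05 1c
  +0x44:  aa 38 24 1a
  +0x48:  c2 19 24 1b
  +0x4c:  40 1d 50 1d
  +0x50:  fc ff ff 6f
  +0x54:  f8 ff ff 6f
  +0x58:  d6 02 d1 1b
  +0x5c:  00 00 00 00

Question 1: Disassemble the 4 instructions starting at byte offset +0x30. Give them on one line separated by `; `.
cp %r4, %r3; xor %r7, %r1; beq #20; cmpi #7784590, %r6

off 0x30: read 00 00 80 bb as little → 0xbb800000
  top 5b → 0x17 → cp [RR]
  [26:24] rd=3 = %r3
  [23:21] rs=4 = %r4
off 0x34: read 00 00 e0 21 as little → 0x21e00000
  top 5b → 0x4 → xor [RR]
  [26:24] rd=1 = %r1
  [23:21] rs=7 = %r7
off 0x38: read 14 00 00 68 as little → 0x68000014
  top 5b → 0xd → beq [J]
  [26:0] imm=20 = #20
off 0x3c: read 8e c8 76 1e as little → 0x1e76c88e
  top 5b → 0x3 → cmpi [RI]
  [26:24] rd=6 = %r6
  [23:0] imm=7784590 = #7784590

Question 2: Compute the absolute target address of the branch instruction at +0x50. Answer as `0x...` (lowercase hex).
+0x50: fc ff ff 6f ⇒ word 0x6ffffffc (little)
  opcode bits[31:27]=0xd: beq/J
  imm@[26:0]=0x7fffffc (s27→-4) ⇒ #-4
  target = base 0x042c + off 0x50 + 4 + imm -4 = 0x047c

0x047c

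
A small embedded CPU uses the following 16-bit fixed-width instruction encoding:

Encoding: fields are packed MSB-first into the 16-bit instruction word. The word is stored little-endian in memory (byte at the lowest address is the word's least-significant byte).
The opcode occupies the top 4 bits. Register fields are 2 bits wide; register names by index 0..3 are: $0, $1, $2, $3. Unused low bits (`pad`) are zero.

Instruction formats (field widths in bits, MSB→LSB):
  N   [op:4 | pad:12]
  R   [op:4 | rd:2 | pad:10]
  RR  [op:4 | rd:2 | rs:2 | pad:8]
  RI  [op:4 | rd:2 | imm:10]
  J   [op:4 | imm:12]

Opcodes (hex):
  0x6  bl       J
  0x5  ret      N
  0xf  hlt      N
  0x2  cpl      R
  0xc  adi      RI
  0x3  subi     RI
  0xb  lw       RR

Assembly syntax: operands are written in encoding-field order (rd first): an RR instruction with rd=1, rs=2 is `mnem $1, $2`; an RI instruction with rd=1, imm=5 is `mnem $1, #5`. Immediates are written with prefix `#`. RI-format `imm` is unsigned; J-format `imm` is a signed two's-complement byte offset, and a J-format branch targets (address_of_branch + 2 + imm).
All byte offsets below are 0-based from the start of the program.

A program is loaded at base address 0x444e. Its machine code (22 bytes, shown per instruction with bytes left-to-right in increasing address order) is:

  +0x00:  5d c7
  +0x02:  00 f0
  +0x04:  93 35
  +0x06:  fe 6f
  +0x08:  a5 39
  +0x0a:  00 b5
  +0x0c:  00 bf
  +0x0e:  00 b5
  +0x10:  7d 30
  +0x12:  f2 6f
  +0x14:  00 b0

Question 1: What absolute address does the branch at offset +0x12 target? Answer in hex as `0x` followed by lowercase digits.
@+12  little-endian(f2 6f) = 0x6ff2
  opcode bits[15:12]=0x6: bl/J
  imm: (w>>0)&0xfff=0xff2 (s12→-14) → #-14
  target = base 0x444e + off 0x12 + 2 + imm -14 = 0x4454

0x4454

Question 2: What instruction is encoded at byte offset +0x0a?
lw $1, $1

off 0x0a: read 00 b5 as little → 0xb500
  op=0xb500>>12=0xb ⇒ lw (RR)
  [11:10] rd=1 = $1
  [9:8] rs=1 = $1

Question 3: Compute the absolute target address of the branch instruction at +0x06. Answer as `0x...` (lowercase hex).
0x4454

@+06  little-endian(fe 6f) = 0x6ffe
  top 4b → 0x6 → bl [J]
  [11:0] imm=4094 (s12→-2) = #-2
  target = base 0x444e + off 0x06 + 2 + imm -2 = 0x4454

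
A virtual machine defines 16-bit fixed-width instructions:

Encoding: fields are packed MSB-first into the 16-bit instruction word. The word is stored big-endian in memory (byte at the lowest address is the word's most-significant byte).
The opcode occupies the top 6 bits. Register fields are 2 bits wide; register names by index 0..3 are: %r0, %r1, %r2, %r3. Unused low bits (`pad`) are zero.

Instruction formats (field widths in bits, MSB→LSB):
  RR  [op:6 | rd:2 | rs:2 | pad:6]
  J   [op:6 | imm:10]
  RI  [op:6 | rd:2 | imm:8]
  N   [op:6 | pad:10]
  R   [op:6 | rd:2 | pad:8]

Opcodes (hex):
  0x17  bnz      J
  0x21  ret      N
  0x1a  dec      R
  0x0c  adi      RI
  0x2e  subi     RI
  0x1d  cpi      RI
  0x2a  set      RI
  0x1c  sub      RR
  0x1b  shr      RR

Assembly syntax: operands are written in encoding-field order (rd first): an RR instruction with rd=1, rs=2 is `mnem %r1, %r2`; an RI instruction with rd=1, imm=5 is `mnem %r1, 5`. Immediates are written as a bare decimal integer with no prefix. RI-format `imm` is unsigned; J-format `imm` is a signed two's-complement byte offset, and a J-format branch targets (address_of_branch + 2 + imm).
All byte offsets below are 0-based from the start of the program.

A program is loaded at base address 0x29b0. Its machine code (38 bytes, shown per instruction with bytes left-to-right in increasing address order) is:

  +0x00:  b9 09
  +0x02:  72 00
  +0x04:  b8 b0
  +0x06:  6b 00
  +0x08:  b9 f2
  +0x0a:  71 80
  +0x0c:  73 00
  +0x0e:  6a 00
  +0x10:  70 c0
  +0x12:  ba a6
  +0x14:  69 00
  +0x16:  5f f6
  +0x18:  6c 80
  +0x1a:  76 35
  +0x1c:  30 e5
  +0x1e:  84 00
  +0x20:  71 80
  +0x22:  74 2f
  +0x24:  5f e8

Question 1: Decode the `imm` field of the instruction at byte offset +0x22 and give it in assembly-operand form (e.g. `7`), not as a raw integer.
+0x22: 74 2f ⇒ word 0x742f (big)
  op=0x742f>>10=0x1d ⇒ cpi (RI)
  rd: (w>>8)&0x3=0x0 → %r0
  imm: (w>>0)&0xff=0x2f → 47

47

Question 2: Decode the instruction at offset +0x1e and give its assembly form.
ret

[1e] 84 00 → 0x8400
  top 6b → 0x21 → ret [N]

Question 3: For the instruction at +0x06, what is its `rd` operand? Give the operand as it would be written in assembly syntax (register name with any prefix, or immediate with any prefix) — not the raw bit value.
%r3

off 0x06: read 6b 00 as big → 0x6b00
  opcode bits[15:10]=0x1a: dec/R
  [9:8] rd=3 = %r3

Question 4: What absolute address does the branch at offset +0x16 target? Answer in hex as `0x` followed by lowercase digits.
0x29be

[16] 5f f6 → 0x5ff6
  opcode bits[15:10]=0x17: bnz/J
  imm@[9:0]=0x3f6 (s10→-10) ⇒ -10
  target = base 0x29b0 + off 0x16 + 2 + imm -10 = 0x29be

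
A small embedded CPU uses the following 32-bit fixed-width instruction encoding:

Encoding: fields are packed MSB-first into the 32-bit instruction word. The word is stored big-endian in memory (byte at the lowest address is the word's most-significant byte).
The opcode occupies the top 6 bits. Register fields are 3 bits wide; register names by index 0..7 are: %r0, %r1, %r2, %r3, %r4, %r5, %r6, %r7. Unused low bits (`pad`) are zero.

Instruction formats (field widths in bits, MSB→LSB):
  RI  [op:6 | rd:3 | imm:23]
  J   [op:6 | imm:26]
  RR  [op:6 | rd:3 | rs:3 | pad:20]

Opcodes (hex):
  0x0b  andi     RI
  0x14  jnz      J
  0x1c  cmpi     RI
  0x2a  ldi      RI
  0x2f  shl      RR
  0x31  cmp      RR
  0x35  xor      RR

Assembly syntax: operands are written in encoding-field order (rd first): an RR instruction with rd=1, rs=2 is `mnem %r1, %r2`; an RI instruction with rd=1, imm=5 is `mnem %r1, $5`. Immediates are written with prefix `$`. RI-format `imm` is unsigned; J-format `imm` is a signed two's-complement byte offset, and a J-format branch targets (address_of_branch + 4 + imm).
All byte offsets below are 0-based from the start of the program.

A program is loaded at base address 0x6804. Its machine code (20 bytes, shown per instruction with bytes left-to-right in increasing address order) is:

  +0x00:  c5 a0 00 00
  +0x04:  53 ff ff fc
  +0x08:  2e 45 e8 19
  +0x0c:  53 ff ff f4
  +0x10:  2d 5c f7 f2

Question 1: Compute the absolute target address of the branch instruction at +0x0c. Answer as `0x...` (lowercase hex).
0x6808

@+0c  big-endian(53 ff ff f4) = 0x53fffff4
  opcode bits[31:26]=0x14: jnz/J
  [25:0] imm=67108852 (s26→-12) = $-12
  target = base 0x6804 + off 0x0c + 4 + imm -12 = 0x6808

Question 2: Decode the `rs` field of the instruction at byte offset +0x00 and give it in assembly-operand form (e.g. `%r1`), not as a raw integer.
@+00  big-endian(c5 a0 00 00) = 0xc5a00000
  top 6b → 0x31 → cmp [RR]
  rd@[25:23]=0x3 ⇒ %r3
  rs@[22:20]=0x2 ⇒ %r2

%r2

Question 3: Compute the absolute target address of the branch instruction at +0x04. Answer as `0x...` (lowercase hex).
0x6808

+0x04: 53 ff ff fc ⇒ word 0x53fffffc (big)
  opcode bits[31:26]=0x14: jnz/J
  imm@[25:0]=0x3fffffc (s26→-4) ⇒ $-4
  target = base 0x6804 + off 0x04 + 4 + imm -4 = 0x6808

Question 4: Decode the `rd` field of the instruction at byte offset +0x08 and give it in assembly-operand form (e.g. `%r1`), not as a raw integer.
%r4

[08] 2e 45 e8 19 → 0x2e45e819
  opcode bits[31:26]=0xb: andi/RI
  [25:23] rd=4 = %r4
  [22:0] imm=4581401 = $4581401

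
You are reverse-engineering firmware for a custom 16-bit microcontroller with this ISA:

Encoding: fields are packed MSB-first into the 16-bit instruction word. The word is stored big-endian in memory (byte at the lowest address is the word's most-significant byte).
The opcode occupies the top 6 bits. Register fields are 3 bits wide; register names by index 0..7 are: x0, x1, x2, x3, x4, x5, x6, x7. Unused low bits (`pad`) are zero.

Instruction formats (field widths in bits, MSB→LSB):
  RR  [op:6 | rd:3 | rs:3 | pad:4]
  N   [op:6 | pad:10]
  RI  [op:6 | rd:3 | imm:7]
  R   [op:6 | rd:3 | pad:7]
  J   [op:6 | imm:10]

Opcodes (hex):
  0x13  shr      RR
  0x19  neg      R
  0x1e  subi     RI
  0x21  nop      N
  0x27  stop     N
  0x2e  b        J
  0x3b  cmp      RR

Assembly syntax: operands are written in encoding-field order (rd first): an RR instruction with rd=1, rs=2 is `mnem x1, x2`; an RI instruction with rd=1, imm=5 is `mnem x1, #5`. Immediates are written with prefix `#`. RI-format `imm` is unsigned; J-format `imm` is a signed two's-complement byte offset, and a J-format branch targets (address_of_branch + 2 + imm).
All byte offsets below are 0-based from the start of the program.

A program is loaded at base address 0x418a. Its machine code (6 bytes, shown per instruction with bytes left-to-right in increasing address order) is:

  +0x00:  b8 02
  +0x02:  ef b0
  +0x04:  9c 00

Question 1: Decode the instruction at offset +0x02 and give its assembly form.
cmp x7, x3

[02] ef b0 → 0xefb0
  top 6b → 0x3b → cmp [RR]
  rd@[9:7]=0x7 ⇒ x7
  rs@[6:4]=0x3 ⇒ x3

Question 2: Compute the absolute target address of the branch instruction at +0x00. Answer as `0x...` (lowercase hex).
[00] b8 02 → 0xb802
  opcode bits[15:10]=0x2e: b/J
  imm@[9:0]=0x2 ⇒ #2
  target = base 0x418a + off 0x00 + 2 + imm 2 = 0x418e

0x418e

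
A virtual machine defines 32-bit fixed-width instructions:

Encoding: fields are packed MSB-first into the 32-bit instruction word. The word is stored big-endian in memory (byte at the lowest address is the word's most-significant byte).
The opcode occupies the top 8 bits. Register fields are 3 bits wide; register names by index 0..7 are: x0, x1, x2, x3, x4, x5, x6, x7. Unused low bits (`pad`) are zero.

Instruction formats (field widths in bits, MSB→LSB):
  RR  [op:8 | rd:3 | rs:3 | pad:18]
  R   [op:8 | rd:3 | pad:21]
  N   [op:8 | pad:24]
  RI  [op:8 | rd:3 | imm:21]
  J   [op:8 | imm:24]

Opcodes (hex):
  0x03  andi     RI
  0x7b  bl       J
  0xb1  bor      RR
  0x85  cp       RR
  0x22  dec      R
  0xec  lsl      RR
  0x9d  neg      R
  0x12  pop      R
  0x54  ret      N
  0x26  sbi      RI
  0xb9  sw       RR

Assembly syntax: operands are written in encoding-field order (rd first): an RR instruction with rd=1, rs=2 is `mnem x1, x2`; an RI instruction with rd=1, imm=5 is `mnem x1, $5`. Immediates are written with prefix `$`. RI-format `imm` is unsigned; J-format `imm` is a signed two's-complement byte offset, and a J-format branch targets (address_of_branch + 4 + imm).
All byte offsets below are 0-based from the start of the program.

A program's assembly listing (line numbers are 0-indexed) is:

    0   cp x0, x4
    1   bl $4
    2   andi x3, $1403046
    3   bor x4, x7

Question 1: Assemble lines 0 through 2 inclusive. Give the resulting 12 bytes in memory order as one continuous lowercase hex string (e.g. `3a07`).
851000007b000004037568a6

line 0 (cp): pack op=0x85:8|rd=0:3|rs=4:3|pad=0:18 = 0x85100000; big→ 85 10 00 00
line 1 (bl): pack op=0x7b:8|imm=4:24 = 0x7b000004; big→ 7b 00 00 04
line 2 (andi): pack op=0x3:8|rd=3:3|imm=1403046:21 = 0x037568a6; big→ 03 75 68 a6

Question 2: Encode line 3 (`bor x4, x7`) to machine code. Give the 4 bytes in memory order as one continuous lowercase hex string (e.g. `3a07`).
3. bor fields op=0xb1:8|rd=4:3|rs=7:3|pad=0:18 → word b19c0000h → b1 9c 00 00

b19c0000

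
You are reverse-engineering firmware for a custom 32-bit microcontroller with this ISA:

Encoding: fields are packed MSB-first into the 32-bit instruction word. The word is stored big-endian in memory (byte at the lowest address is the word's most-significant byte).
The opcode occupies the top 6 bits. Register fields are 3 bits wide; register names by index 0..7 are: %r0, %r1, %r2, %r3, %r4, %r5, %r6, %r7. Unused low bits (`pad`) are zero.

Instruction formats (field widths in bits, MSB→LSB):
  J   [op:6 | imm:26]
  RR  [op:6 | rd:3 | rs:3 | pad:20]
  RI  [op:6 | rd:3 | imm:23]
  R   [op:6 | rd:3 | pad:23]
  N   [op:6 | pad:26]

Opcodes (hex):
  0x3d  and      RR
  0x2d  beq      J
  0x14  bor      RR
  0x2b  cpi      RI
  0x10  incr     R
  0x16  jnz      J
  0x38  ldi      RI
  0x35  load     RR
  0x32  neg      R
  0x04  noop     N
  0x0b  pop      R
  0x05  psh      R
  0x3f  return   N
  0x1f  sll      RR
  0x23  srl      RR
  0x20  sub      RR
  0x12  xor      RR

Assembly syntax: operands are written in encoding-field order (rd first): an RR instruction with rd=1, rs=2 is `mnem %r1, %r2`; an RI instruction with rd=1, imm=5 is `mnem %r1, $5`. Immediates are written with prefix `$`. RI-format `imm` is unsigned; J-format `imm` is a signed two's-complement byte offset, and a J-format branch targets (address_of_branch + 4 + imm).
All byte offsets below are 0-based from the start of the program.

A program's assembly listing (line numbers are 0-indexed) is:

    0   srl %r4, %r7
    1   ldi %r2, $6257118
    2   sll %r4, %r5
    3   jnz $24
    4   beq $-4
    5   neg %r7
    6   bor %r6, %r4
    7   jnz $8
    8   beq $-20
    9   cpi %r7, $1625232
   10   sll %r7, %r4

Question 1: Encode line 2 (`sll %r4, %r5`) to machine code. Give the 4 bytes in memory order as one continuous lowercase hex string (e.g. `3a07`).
7e500000

L2: sll op=0x1f:6|rd=4:3|rs=5:3|pad=0:20 ⇒ 0x7e500000 ⇒ big 7e 50 00 00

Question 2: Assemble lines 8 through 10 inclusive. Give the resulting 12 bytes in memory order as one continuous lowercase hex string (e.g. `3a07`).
b7ffffecaf98cc907fc00000

8. beq fields op=0x2d:6|imm=-20:26 → word b7ffffech → b7 ff ff ec
9. cpi fields op=0x2b:6|rd=7:3|imm=1625232:23 → word af98cc90h → af 98 cc 90
10. sll fields op=0x1f:6|rd=7:3|rs=4:3|pad=0:20 → word 7fc00000h → 7f c0 00 00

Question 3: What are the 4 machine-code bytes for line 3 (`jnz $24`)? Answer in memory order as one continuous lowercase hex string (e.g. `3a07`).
3. jnz fields op=0x16:6|imm=24:26 → word 58000018h → 58 00 00 18

58000018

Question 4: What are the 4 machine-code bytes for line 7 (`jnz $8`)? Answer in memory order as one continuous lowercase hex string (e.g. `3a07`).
line 7 (jnz): pack op=0x16:6|imm=8:26 = 0x58000008; big→ 58 00 00 08

58000008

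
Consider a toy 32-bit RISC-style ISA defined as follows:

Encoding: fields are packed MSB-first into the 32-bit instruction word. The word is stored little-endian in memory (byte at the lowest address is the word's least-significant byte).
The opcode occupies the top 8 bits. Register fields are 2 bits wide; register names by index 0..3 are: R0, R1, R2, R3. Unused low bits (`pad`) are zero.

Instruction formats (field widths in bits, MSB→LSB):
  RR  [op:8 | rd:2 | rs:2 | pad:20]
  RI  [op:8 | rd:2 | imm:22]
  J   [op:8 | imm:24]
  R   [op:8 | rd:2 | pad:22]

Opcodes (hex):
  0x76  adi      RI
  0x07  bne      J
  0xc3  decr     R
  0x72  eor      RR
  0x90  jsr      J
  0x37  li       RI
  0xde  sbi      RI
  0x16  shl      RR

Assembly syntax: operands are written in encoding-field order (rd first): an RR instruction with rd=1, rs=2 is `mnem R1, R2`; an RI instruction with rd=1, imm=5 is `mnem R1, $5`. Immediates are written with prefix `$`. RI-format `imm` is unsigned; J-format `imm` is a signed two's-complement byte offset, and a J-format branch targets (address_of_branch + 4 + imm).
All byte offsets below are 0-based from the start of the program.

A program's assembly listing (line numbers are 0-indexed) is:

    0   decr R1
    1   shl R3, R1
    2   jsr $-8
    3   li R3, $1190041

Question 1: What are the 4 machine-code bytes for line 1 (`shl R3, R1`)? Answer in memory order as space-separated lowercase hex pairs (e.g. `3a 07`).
00 00 d0 16

1. shl fields op=0x16:8|rd=3:2|rs=1:2|pad=0:20 → word 16d00000h → 00 00 d0 16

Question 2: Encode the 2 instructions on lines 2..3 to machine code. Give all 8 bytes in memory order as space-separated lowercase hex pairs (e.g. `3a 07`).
f8 ff ff 90 99 28 d2 37

L2: jsr op=0x90:8|imm=-8:24 ⇒ 0x90fffff8 ⇒ little f8 ff ff 90
L3: li op=0x37:8|rd=3:2|imm=1190041:22 ⇒ 0x37d22899 ⇒ little 99 28 d2 37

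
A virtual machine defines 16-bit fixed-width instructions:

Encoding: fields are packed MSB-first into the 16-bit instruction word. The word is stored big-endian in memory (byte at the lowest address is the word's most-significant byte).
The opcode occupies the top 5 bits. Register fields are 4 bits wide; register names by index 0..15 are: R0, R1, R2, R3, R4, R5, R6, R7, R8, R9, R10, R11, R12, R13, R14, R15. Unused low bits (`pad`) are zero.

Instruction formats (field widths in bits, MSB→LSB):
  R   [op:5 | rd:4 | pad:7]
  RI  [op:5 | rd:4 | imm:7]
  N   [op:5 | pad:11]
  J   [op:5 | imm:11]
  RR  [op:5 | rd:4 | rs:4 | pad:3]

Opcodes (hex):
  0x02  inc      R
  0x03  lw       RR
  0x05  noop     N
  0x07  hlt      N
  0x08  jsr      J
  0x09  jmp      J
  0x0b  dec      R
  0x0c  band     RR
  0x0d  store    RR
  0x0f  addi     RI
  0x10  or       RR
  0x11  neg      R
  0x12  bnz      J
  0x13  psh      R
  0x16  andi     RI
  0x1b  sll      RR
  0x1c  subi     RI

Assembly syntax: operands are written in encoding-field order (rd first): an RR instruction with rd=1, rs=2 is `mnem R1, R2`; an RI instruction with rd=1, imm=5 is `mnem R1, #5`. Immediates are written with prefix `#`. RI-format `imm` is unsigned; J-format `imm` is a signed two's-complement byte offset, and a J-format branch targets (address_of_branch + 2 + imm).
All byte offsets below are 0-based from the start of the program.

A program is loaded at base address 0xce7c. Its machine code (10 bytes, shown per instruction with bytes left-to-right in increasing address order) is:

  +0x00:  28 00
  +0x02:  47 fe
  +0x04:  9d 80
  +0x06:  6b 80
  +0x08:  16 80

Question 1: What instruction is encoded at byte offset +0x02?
[02] 47 fe → 0x47fe
  top 5b → 0x8 → jsr [J]
  imm: (w>>0)&0x7ff=0x7fe (s11→-2) → #-2

jsr #-2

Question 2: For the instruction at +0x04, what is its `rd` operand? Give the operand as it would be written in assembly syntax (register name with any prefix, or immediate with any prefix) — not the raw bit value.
@+04  big-endian(9d 80) = 0x9d80
  top 5b → 0x13 → psh [R]
  [10:7] rd=11 = R11

R11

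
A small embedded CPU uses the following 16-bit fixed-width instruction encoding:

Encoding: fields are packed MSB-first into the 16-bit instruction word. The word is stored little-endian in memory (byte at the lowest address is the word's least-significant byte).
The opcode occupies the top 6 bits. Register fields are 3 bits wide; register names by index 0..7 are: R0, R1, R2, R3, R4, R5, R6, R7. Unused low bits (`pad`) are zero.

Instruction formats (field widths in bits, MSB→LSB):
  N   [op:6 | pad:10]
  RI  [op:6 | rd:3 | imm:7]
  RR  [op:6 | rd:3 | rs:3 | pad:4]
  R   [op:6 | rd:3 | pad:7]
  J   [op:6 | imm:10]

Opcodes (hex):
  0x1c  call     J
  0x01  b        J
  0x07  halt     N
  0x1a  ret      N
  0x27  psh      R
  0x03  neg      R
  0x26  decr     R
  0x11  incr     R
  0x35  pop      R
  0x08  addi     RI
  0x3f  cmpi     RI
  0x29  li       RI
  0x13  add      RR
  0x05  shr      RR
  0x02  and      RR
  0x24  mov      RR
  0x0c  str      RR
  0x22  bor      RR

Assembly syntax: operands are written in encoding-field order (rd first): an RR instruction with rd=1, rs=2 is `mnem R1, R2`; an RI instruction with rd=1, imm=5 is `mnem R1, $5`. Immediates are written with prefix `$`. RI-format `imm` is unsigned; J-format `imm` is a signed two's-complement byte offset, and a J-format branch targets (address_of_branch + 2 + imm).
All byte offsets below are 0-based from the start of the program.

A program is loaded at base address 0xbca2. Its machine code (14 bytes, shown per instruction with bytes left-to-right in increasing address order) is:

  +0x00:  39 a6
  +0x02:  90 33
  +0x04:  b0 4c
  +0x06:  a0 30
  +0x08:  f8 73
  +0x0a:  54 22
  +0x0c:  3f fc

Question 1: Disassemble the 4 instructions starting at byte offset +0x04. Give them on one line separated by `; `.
add R1, R3; str R1, R2; call $-8; addi R4, $84

[04] b0 4c → 0x4cb0
  opcode bits[15:10]=0x13: add/RR
  rd@[9:7]=0x1 ⇒ R1
  rs@[6:4]=0x3 ⇒ R3
[06] a0 30 → 0x30a0
  opcode bits[15:10]=0xc: str/RR
  rd@[9:7]=0x1 ⇒ R1
  rs@[6:4]=0x2 ⇒ R2
[08] f8 73 → 0x73f8
  opcode bits[15:10]=0x1c: call/J
  imm@[9:0]=0x3f8 (s10→-8) ⇒ $-8
[0a] 54 22 → 0x2254
  opcode bits[15:10]=0x8: addi/RI
  rd@[9:7]=0x4 ⇒ R4
  imm@[6:0]=0x54 ⇒ $84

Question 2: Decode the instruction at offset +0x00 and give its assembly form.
off 0x00: read 39 a6 as little → 0xa639
  op=0xa639>>10=0x29 ⇒ li (RI)
  rd: (w>>7)&0x7=0x4 → R4
  imm: (w>>0)&0x7f=0x39 → $57

li R4, $57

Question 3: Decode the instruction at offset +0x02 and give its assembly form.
str R7, R1

+0x02: 90 33 ⇒ word 0x3390 (little)
  top 6b → 0xc → str [RR]
  [9:7] rd=7 = R7
  [6:4] rs=1 = R1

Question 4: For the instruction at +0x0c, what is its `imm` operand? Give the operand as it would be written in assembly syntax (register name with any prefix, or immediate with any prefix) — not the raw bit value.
[0c] 3f fc → 0xfc3f
  top 6b → 0x3f → cmpi [RI]
  [9:7] rd=0 = R0
  [6:0] imm=63 = $63

$63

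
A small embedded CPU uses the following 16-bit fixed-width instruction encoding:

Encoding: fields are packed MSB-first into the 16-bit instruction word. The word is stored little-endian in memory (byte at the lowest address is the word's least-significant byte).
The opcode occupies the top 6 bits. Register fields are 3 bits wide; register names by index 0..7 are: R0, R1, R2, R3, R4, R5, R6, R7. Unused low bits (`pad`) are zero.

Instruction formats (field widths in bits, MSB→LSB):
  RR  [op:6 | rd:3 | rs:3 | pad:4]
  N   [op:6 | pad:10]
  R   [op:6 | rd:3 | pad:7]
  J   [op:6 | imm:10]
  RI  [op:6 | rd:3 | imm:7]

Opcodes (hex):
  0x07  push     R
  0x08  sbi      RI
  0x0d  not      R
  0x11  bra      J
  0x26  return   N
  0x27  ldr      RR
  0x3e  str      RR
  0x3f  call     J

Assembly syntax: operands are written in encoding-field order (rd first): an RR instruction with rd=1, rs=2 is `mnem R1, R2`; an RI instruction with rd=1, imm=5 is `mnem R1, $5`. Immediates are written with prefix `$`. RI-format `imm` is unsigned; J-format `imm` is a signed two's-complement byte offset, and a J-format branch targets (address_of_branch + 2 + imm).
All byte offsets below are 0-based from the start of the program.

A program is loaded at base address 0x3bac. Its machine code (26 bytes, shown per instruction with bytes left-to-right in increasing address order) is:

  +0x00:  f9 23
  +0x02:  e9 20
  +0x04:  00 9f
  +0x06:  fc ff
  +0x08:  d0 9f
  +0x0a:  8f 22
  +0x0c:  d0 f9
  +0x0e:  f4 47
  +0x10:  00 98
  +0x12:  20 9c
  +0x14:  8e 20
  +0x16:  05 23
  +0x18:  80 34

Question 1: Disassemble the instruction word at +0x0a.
sbi R5, $15

+0x0a: 8f 22 ⇒ word 0x228f (little)
  top 6b → 0x8 → sbi [RI]
  [9:7] rd=5 = R5
  [6:0] imm=15 = $15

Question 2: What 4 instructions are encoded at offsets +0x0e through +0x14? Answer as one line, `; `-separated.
+0x0e: f4 47 ⇒ word 0x47f4 (little)
  top 6b → 0x11 → bra [J]
  imm: (w>>0)&0x3ff=0x3f4 (s10→-12) → $-12
+0x10: 00 98 ⇒ word 0x9800 (little)
  top 6b → 0x26 → return [N]
+0x12: 20 9c ⇒ word 0x9c20 (little)
  top 6b → 0x27 → ldr [RR]
  rd: (w>>7)&0x7=0x0 → R0
  rs: (w>>4)&0x7=0x2 → R2
+0x14: 8e 20 ⇒ word 0x208e (little)
  top 6b → 0x8 → sbi [RI]
  rd: (w>>7)&0x7=0x1 → R1
  imm: (w>>0)&0x7f=0xe → $14

bra $-12; return; ldr R0, R2; sbi R1, $14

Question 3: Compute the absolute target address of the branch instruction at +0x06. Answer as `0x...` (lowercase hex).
0x3bb0

@+06  little-endian(fc ff) = 0xfffc
  op=0xfffc>>10=0x3f ⇒ call (J)
  imm: (w>>0)&0x3ff=0x3fc (s10→-4) → $-4
  target = base 0x3bac + off 0x06 + 2 + imm -4 = 0x3bb0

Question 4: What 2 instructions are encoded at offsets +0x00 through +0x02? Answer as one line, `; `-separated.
@+00  little-endian(f9 23) = 0x23f9
  opcode bits[15:10]=0x8: sbi/RI
  rd@[9:7]=0x7 ⇒ R7
  imm@[6:0]=0x79 ⇒ $121
@+02  little-endian(e9 20) = 0x20e9
  opcode bits[15:10]=0x8: sbi/RI
  rd@[9:7]=0x1 ⇒ R1
  imm@[6:0]=0x69 ⇒ $105

sbi R7, $121; sbi R1, $105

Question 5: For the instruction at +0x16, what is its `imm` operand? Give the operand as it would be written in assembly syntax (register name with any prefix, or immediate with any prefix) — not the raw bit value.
+0x16: 05 23 ⇒ word 0x2305 (little)
  opcode bits[15:10]=0x8: sbi/RI
  rd@[9:7]=0x6 ⇒ R6
  imm@[6:0]=0x5 ⇒ $5

$5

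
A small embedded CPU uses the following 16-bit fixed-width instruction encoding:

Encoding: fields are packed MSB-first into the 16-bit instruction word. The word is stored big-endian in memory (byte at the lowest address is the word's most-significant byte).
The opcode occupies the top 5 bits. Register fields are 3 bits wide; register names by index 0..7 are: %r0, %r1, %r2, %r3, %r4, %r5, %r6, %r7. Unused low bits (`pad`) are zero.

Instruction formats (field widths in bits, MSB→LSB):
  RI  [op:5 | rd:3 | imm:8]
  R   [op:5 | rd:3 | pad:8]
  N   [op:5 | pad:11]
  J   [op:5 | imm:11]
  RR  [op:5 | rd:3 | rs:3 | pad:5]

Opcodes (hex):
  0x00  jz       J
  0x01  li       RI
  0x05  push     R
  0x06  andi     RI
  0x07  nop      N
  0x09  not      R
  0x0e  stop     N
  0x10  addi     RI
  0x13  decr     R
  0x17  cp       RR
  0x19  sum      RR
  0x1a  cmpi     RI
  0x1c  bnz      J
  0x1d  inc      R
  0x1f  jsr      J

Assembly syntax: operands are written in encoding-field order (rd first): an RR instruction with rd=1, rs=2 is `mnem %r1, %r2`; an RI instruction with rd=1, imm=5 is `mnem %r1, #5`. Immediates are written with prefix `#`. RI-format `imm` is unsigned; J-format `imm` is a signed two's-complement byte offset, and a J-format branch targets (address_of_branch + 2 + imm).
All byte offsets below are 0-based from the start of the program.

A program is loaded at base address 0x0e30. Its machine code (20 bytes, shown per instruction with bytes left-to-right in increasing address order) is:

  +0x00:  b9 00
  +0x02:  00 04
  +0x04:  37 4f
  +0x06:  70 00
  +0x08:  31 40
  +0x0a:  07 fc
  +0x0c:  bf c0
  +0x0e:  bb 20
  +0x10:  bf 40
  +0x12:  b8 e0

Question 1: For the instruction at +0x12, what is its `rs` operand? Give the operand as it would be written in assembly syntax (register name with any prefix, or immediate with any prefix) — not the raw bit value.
off 0x12: read b8 e0 as big → 0xb8e0
  op=0xb8e0>>11=0x17 ⇒ cp (RR)
  rd: (w>>8)&0x7=0x0 → %r0
  rs: (w>>5)&0x7=0x7 → %r7

%r7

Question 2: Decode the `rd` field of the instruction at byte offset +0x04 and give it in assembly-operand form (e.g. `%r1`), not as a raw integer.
[04] 37 4f → 0x374f
  op=0x374f>>11=0x6 ⇒ andi (RI)
  [10:8] rd=7 = %r7
  [7:0] imm=79 = #79

%r7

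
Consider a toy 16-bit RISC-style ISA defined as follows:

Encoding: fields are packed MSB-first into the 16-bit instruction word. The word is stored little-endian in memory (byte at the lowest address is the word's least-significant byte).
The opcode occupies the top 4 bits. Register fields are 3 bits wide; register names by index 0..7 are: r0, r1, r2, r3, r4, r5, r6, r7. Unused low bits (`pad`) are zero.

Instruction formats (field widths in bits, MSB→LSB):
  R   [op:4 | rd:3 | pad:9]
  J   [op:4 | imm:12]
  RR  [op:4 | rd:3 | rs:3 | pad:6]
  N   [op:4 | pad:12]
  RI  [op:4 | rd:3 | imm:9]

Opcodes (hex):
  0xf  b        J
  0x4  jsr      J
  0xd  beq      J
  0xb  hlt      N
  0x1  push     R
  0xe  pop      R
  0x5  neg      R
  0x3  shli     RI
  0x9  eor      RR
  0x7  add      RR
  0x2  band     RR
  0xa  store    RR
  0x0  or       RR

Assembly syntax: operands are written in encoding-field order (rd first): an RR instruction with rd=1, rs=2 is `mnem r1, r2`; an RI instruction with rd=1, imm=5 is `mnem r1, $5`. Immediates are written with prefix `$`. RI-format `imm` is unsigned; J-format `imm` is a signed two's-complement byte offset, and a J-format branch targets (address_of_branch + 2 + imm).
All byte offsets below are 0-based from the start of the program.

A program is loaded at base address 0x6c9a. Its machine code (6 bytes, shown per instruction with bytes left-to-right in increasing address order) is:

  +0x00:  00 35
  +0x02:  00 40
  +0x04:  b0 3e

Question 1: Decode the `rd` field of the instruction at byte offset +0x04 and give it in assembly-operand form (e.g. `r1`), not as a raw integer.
off 0x04: read b0 3e as little → 0x3eb0
  opcode bits[15:12]=0x3: shli/RI
  [11:9] rd=7 = r7
  [8:0] imm=176 = $176

r7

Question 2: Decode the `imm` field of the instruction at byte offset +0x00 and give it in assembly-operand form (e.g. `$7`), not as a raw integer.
$256

@+00  little-endian(00 35) = 0x3500
  op=0x3500>>12=0x3 ⇒ shli (RI)
  [11:9] rd=2 = r2
  [8:0] imm=256 = $256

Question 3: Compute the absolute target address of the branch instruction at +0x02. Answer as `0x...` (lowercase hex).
0x6c9e

+0x02: 00 40 ⇒ word 0x4000 (little)
  top 4b → 0x4 → jsr [J]
  [11:0] imm=0 = $0
  target = base 0x6c9a + off 0x02 + 2 + imm 0 = 0x6c9e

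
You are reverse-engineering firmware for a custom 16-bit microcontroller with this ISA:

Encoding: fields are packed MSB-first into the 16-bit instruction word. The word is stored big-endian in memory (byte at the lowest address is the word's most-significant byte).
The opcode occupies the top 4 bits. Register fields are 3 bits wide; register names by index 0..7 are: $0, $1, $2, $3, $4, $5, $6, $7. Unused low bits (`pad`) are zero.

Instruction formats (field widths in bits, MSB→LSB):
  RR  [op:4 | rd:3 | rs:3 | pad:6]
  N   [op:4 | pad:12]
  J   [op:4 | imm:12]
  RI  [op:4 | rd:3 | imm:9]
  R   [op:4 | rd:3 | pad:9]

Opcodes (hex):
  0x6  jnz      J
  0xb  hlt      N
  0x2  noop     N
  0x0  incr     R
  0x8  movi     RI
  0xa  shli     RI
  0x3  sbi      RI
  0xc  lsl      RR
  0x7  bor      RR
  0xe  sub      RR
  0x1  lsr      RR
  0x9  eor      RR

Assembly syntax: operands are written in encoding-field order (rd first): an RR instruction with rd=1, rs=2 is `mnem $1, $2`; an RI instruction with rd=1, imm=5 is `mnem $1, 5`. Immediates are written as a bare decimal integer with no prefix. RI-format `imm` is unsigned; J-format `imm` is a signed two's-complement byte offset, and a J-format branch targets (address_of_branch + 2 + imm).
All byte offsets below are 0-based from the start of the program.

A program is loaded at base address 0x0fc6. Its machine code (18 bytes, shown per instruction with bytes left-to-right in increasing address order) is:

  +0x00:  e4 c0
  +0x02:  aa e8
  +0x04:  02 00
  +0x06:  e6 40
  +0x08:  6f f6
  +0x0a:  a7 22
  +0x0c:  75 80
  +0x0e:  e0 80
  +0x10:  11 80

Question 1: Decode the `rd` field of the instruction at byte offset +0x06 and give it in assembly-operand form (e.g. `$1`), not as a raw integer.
@+06  big-endian(e6 40) = 0xe640
  op=0xe640>>12=0xe ⇒ sub (RR)
  [11:9] rd=3 = $3
  [8:6] rs=1 = $1

$3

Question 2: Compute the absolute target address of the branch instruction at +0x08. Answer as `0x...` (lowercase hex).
0x0fc6

+0x08: 6f f6 ⇒ word 0x6ff6 (big)
  op=0x6ff6>>12=0x6 ⇒ jnz (J)
  imm: (w>>0)&0xfff=0xff6 (s12→-10) → -10
  target = base 0x0fc6 + off 0x08 + 2 + imm -10 = 0x0fc6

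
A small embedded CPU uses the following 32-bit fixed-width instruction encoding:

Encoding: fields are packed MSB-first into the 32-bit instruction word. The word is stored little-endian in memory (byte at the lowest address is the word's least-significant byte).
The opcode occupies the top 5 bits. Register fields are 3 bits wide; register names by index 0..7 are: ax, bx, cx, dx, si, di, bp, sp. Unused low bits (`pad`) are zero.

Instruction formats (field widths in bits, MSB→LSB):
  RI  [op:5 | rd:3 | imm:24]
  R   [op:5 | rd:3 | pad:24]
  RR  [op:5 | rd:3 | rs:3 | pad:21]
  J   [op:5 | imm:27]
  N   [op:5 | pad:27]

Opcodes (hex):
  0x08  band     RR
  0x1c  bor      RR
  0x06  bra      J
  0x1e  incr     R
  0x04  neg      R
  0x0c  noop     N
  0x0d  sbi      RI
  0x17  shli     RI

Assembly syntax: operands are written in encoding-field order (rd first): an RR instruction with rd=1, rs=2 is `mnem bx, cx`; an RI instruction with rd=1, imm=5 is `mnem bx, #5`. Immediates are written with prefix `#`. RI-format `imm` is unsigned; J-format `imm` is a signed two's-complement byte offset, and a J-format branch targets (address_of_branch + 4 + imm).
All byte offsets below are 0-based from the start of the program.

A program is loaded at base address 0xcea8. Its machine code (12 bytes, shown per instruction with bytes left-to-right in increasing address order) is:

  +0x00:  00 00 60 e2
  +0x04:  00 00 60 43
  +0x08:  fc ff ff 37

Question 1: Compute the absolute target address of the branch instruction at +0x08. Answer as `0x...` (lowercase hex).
@+08  little-endian(fc ff ff 37) = 0x37fffffc
  opcode bits[31:27]=0x6: bra/J
  imm: (w>>0)&0x7ffffff=0x7fffffc (s27→-4) → #-4
  target = base 0xcea8 + off 0x08 + 4 + imm -4 = 0xceb0

0xceb0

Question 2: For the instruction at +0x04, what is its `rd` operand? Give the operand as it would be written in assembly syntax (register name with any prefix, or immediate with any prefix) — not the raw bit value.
[04] 00 00 60 43 → 0x43600000
  top 5b → 0x8 → band [RR]
  rd@[26:24]=0x3 ⇒ dx
  rs@[23:21]=0x3 ⇒ dx

dx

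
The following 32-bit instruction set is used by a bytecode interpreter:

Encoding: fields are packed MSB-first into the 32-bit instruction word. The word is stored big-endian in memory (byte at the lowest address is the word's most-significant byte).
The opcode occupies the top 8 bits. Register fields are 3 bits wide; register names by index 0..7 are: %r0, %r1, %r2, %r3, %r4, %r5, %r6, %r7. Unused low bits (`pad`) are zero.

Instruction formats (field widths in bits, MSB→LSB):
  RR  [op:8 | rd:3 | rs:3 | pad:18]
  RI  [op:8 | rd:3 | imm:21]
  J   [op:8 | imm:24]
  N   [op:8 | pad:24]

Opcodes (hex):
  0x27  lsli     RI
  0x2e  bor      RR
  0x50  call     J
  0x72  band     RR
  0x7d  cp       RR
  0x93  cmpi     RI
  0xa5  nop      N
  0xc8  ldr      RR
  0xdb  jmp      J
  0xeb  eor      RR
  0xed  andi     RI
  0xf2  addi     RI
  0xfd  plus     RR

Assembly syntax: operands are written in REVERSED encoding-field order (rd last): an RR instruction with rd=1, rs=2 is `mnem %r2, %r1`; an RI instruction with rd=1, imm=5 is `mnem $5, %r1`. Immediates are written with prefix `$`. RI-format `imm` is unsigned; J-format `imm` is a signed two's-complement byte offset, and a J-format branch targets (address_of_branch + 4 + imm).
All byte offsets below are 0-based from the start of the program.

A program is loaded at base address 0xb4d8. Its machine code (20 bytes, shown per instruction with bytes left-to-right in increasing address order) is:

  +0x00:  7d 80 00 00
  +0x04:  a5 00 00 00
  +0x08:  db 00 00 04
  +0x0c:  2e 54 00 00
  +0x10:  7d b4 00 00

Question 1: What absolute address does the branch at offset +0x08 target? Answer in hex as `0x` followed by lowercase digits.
0xb4e8

@+08  big-endian(db 00 00 04) = 0xdb000004
  op=0xdb000004>>24=0xdb ⇒ jmp (J)
  [23:0] imm=4 = $4
  target = base 0xb4d8 + off 0x08 + 4 + imm 4 = 0xb4e8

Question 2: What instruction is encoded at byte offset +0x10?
off 0x10: read 7d b4 00 00 as big → 0x7db40000
  op=0x7db40000>>24=0x7d ⇒ cp (RR)
  rd@[23:21]=0x5 ⇒ %r5
  rs@[20:18]=0x5 ⇒ %r5

cp %r5, %r5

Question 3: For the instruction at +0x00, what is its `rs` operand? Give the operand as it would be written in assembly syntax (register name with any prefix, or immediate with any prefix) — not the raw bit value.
[00] 7d 80 00 00 → 0x7d800000
  op=0x7d800000>>24=0x7d ⇒ cp (RR)
  rd@[23:21]=0x4 ⇒ %r4
  rs@[20:18]=0x0 ⇒ %r0

%r0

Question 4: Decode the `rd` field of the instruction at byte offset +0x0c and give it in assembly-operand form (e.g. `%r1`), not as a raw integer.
%r2

off 0x0c: read 2e 54 00 00 as big → 0x2e540000
  opcode bits[31:24]=0x2e: bor/RR
  rd@[23:21]=0x2 ⇒ %r2
  rs@[20:18]=0x5 ⇒ %r5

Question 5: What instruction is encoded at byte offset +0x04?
nop

+0x04: a5 00 00 00 ⇒ word 0xa5000000 (big)
  top 8b → 0xa5 → nop [N]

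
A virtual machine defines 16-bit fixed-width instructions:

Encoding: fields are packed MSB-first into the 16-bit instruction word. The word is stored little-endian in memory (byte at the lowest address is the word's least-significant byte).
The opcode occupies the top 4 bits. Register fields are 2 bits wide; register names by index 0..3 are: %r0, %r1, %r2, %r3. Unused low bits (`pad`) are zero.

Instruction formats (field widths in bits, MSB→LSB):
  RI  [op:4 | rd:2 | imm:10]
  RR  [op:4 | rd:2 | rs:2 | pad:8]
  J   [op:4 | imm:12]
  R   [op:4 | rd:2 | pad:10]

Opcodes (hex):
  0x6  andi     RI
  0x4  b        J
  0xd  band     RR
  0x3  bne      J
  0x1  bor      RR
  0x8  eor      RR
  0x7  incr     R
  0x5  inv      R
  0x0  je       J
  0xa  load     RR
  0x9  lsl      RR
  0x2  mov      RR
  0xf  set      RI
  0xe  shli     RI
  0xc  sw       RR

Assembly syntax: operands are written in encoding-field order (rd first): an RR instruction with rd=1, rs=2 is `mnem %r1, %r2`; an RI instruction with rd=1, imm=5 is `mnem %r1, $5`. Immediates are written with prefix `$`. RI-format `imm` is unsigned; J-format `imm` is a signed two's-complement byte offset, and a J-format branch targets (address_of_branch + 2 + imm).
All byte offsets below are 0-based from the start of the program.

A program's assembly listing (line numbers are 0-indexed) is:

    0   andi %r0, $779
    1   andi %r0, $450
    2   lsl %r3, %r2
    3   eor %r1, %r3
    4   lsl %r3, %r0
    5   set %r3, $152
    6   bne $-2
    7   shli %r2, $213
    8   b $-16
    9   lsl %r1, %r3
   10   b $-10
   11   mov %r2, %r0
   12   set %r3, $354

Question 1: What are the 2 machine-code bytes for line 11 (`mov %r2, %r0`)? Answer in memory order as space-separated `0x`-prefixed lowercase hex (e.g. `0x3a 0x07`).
0x00 0x28

L11: mov op=0x2:4|rd=2:2|rs=0:2|pad=0:8 ⇒ 0x2800 ⇒ little 00 28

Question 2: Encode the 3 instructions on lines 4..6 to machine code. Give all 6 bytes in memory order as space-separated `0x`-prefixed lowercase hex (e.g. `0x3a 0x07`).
line 4 (lsl): pack op=0x9:4|rd=3:2|rs=0:2|pad=0:8 = 0x9c00; little→ 00 9c
line 5 (set): pack op=0xf:4|rd=3:2|imm=152:10 = 0xfc98; little→ 98 fc
line 6 (bne): pack op=0x3:4|imm=-2:12 = 0x3ffe; little→ fe 3f

0x00 0x9c 0x98 0xfc 0xfe 0x3f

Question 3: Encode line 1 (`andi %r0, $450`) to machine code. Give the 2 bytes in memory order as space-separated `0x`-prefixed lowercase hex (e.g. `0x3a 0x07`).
1. andi fields op=0x6:4|rd=0:2|imm=450:10 → word 61c2h → c2 61

0xc2 0x61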